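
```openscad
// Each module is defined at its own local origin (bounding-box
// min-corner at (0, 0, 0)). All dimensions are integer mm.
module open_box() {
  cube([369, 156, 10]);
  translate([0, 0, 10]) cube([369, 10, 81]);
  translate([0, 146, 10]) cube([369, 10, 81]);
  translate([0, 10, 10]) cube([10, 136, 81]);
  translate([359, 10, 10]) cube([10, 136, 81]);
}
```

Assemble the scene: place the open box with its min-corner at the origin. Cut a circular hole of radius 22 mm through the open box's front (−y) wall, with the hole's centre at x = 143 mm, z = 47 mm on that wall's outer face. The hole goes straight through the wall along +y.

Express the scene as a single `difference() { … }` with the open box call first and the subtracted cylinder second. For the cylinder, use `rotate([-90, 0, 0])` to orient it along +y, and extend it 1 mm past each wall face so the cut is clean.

difference() {
  open_box();
  translate([143, -1, 47]) rotate([-90, 0, 0]) cylinder(h = 12, r = 22);
}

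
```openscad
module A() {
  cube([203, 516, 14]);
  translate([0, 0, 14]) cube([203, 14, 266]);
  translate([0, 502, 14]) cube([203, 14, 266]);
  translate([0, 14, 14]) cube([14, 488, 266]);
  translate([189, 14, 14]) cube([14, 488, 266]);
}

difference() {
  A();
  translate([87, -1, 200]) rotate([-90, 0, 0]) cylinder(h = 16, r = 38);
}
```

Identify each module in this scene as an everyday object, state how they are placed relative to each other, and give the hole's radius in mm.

A is an open box. The open box has a circular hole through its front wall. The hole's radius is 38 mm.

The subtracted cylinder has r = 38 mm.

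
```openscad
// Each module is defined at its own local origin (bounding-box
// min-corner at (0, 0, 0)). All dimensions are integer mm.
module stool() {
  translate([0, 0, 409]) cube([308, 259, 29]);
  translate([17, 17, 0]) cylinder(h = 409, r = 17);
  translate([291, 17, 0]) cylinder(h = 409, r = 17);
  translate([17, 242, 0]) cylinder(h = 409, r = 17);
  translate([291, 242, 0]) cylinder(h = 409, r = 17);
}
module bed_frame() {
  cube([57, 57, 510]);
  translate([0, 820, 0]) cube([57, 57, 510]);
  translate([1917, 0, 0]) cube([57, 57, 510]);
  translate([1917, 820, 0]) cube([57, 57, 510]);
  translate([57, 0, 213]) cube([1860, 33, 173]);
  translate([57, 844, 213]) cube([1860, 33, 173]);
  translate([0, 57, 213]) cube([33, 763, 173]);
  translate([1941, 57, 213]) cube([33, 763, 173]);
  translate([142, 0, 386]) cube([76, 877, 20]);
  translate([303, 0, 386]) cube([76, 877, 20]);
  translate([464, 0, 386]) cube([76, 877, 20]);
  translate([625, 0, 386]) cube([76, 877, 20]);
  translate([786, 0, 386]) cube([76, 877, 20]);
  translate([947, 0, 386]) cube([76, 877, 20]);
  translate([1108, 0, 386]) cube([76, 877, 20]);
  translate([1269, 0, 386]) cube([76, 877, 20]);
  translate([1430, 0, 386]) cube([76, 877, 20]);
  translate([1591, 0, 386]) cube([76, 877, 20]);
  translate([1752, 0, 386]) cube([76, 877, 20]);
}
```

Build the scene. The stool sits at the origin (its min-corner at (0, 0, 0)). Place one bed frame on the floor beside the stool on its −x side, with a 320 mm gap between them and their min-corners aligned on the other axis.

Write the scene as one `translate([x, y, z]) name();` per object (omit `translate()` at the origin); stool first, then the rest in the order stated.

stool();
translate([-2294, 0, 0]) bed_frame();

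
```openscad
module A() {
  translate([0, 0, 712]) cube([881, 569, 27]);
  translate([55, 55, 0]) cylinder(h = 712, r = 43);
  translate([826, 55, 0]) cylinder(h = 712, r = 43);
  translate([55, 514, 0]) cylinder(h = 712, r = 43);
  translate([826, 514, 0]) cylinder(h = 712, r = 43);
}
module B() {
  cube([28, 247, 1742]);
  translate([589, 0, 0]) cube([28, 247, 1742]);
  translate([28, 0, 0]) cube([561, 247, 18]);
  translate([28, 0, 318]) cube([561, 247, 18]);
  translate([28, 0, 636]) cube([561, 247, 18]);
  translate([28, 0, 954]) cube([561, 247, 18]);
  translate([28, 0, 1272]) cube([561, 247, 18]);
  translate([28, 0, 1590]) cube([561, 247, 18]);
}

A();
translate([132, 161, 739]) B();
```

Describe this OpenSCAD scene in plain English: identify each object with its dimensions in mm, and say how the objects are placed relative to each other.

A is a rectangular dining table. The top is 881×569×27 mm with its upper surface at z = 739 mm. It stands on four round legs of 86 mm diameter, each leg's bounding box inset 12 mm from the nearest pair of top edges, running from the floor to the underside of the top.

B is a bookshelf 617 mm wide overall, 247 mm deep and 1742 mm tall. The two sides are 28 mm thick vertical panels. 6 horizontal shelves of 18 mm thickness span between the inner faces of the sides; the lowest shelf sits on the floor and shelves are stacked with a clear vertical gap of 300 mm between each pair.

The bookshelf is on top of the table, centred.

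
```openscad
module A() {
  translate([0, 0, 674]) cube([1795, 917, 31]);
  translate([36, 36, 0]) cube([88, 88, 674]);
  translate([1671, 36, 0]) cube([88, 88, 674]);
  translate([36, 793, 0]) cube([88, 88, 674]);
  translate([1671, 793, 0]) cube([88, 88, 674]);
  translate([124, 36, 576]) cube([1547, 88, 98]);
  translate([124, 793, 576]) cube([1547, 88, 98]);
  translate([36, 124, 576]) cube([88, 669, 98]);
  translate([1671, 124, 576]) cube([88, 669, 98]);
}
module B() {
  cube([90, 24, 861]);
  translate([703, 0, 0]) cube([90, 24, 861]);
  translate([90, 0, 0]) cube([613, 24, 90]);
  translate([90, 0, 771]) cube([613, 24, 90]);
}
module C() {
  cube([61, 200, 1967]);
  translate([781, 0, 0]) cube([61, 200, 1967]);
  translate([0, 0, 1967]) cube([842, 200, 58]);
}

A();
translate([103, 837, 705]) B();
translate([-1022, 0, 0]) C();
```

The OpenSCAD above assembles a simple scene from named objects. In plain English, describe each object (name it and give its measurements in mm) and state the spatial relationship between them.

A is a table: top 1795 mm (x) × 917 mm (y), 31 mm thick, upper face at z = 705 mm, on four 88×88 mm square legs, each inset 36 mm from the nearest pair of top edges, running from z = 0 to the bottom of the top. Four apron rails, 88 mm thick and 98 mm tall, run between adjacent legs with their top edges flush with the underside of the top and their outer faces flush with the legs' outer faces.

B is a rectangular picture frame lying in the x–z plane (depth along y). The opening is 613 mm wide (x) by 681 mm tall (z), surrounded by a border 90 mm wide on all four sides. The frame is 24 mm deep and is made of two full-height vertical stiles with two horizontal rails fitted between them.

C is a rectangular door frame: two vertical jambs of 61×200 mm section, 1967 mm tall, with a clear opening 720 mm wide between their inner faces. A header 58 mm tall and 200 mm deep lies on top of the jambs and spans the full outside width.

The picture frame is on top of the table. The door frame is on the floor beside the table on its −x side.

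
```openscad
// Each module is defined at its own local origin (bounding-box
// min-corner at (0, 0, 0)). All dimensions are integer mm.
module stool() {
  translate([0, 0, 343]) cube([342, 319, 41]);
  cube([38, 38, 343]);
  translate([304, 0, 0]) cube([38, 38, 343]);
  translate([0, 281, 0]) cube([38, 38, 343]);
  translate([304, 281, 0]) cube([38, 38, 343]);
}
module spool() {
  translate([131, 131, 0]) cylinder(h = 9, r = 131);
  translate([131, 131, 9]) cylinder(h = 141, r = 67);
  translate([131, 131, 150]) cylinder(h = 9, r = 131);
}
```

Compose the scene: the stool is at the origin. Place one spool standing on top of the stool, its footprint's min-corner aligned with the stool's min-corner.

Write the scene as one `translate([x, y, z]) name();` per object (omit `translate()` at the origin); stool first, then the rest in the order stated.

stool();
translate([0, 0, 384]) spool();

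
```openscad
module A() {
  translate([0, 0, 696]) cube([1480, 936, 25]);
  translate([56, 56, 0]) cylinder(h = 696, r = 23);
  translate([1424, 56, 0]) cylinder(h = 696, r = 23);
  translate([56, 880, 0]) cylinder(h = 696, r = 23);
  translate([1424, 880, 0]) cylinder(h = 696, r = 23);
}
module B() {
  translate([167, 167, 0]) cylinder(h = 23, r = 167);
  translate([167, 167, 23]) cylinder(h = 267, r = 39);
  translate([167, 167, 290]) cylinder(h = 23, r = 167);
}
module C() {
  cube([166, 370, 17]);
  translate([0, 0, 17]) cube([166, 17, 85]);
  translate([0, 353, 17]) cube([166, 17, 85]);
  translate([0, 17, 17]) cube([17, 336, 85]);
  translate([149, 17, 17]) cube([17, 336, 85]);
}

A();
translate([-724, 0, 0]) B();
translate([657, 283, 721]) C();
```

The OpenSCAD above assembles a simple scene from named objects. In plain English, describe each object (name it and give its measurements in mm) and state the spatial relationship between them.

A is a table with a 1480×936 mm rectangular top, 25 mm thick, top surface at z = 721 mm, supported by four round legs of 46 mm diameter, each leg's bounding box inset 33 mm from the nearest pair of top edges, running from the floor.

B is a spool: two coaxial disc flanges of radius 167 mm and thickness 23 mm, joined by a core cylinder of radius 39 mm and height 267 mm. The lower flange rests on z = 0 and the three cylinders share a vertical axis.

C is an open storage box with external size 166×370×102 mm and wall thickness 17 mm (the base is also 17 mm thick). The base covers the whole footprint; the four walls stand on the base, with the y-facing walls full-width and the x-facing walls fitting between their inner faces.

The spool is on the floor beside the table on its −x side. The open box is on top of the table, centred.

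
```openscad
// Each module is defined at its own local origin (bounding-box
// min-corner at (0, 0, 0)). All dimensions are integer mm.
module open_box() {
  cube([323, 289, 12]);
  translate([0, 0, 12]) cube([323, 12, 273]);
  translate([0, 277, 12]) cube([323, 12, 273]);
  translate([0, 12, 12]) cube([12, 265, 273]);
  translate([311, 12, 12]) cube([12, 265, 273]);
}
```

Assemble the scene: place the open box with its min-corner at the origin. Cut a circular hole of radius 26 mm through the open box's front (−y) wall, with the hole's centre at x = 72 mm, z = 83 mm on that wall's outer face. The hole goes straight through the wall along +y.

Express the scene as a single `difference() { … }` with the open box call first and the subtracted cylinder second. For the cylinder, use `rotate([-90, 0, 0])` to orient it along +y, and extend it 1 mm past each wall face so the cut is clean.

difference() {
  open_box();
  translate([72, -1, 83]) rotate([-90, 0, 0]) cylinder(h = 14, r = 26);
}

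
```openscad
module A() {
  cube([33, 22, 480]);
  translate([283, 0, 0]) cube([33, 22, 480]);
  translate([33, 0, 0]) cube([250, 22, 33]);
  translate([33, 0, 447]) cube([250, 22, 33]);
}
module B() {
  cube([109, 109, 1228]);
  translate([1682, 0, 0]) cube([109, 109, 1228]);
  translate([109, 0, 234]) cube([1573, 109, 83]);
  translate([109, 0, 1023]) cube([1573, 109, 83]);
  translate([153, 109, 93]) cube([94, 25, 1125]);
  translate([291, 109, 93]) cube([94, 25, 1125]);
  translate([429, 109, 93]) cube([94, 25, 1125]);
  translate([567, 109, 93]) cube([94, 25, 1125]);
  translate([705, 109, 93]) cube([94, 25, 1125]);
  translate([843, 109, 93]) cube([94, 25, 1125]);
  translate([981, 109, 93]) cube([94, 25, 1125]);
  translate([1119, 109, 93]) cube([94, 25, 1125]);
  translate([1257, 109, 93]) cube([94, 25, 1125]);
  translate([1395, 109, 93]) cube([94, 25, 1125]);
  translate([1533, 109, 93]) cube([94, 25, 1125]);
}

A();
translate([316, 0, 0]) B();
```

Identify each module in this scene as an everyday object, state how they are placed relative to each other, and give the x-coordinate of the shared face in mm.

The picture frame's +x face and the fence section's −x face are both at x = 316 mm.

A is a picture frame. B is a fence section. The fence section is against the picture frame's +x side, with their −y faces flush. The x-coordinate of the shared face is 316 mm.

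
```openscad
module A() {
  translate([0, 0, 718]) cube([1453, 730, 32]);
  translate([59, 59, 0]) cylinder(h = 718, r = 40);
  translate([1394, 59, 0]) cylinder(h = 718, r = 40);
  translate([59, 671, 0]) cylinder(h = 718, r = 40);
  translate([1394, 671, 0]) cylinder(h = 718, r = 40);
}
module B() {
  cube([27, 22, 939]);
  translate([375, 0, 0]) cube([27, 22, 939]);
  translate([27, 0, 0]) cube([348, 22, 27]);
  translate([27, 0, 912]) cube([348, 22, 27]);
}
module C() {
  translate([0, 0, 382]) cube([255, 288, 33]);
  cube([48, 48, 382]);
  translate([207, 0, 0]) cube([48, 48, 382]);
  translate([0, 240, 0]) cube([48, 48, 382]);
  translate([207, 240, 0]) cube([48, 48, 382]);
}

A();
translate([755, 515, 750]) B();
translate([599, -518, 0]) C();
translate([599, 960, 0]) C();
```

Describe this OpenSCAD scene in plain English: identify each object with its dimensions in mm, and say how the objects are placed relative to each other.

A is a rectangular dining table. The top is 1453×730×32 mm with its upper surface at z = 750 mm. It stands on four round legs of 80 mm diameter, each leg's bounding box inset 19 mm from the nearest pair of top edges, running from the floor to the underside of the top.

B is a picture frame with a 348×885 mm rectangular opening (x by z) and a uniform 27 mm border on every side. Frame depth is 22 mm along y. It is built from two vertical stiles running the full outside height and two horizontal rails spanning the gap between the stiles.

C is a simple wooden stool: a rectangular seat 255 mm (x) by 288 mm (y), 33 mm thick, top face at z = 415 mm, on four square legs, each 48×48 mm in cross-section. The legs rest on z = 0, each flush with a corner of the seat.

The picture frame is on top of the table. Two stools sit around the table at the −y, +y sides.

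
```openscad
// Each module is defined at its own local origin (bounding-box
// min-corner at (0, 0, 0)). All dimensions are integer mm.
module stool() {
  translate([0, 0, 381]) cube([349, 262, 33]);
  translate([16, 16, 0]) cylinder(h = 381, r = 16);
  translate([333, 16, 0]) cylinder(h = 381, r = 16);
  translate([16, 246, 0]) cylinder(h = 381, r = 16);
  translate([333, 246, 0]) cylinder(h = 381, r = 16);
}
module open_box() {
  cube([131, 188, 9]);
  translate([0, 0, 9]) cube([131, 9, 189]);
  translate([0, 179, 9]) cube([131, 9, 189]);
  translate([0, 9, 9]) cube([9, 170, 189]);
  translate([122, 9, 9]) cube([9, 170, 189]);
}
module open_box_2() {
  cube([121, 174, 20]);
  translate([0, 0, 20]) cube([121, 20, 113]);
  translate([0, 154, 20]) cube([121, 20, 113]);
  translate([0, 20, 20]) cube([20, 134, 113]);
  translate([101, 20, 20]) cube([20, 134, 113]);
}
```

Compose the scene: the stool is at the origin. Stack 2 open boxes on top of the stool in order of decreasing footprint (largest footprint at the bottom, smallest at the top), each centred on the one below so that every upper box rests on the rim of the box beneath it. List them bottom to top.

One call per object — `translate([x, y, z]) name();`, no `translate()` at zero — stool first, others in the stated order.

stool();
translate([109, 37, 414]) open_box();
translate([114, 44, 612]) open_box_2();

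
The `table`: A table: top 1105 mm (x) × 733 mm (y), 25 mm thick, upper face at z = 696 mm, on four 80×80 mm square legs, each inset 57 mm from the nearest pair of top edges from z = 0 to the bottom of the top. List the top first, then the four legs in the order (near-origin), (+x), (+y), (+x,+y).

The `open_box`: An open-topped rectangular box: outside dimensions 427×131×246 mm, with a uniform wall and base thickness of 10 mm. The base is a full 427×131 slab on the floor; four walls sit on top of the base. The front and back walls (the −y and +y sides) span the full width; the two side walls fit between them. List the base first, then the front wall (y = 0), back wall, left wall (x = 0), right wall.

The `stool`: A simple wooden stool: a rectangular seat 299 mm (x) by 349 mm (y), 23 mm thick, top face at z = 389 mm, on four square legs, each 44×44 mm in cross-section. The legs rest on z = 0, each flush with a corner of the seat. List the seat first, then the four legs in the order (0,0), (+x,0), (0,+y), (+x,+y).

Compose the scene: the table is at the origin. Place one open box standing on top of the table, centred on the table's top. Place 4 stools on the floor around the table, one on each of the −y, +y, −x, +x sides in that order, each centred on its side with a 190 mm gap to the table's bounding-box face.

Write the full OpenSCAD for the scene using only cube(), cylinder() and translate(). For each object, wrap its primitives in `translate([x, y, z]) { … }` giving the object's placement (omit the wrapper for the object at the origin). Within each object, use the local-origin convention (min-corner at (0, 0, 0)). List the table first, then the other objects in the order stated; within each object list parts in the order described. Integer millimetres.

translate([0, 0, 671]) cube([1105, 733, 25]);
translate([57, 57, 0]) cube([80, 80, 671]);
translate([968, 57, 0]) cube([80, 80, 671]);
translate([57, 596, 0]) cube([80, 80, 671]);
translate([968, 596, 0]) cube([80, 80, 671]);
translate([339, 301, 696]) {
  cube([427, 131, 10]);
  translate([0, 0, 10]) cube([427, 10, 236]);
  translate([0, 121, 10]) cube([427, 10, 236]);
  translate([0, 10, 10]) cube([10, 111, 236]);
  translate([417, 10, 10]) cube([10, 111, 236]);
}
translate([403, -539, 0]) {
  translate([0, 0, 366]) cube([299, 349, 23]);
  cube([44, 44, 366]);
  translate([255, 0, 0]) cube([44, 44, 366]);
  translate([0, 305, 0]) cube([44, 44, 366]);
  translate([255, 305, 0]) cube([44, 44, 366]);
}
translate([403, 923, 0]) {
  translate([0, 0, 366]) cube([299, 349, 23]);
  cube([44, 44, 366]);
  translate([255, 0, 0]) cube([44, 44, 366]);
  translate([0, 305, 0]) cube([44, 44, 366]);
  translate([255, 305, 0]) cube([44, 44, 366]);
}
translate([-489, 192, 0]) {
  translate([0, 0, 366]) cube([299, 349, 23]);
  cube([44, 44, 366]);
  translate([255, 0, 0]) cube([44, 44, 366]);
  translate([0, 305, 0]) cube([44, 44, 366]);
  translate([255, 305, 0]) cube([44, 44, 366]);
}
translate([1295, 192, 0]) {
  translate([0, 0, 366]) cube([299, 349, 23]);
  cube([44, 44, 366]);
  translate([255, 0, 0]) cube([44, 44, 366]);
  translate([0, 305, 0]) cube([44, 44, 366]);
  translate([255, 305, 0]) cube([44, 44, 366]);
}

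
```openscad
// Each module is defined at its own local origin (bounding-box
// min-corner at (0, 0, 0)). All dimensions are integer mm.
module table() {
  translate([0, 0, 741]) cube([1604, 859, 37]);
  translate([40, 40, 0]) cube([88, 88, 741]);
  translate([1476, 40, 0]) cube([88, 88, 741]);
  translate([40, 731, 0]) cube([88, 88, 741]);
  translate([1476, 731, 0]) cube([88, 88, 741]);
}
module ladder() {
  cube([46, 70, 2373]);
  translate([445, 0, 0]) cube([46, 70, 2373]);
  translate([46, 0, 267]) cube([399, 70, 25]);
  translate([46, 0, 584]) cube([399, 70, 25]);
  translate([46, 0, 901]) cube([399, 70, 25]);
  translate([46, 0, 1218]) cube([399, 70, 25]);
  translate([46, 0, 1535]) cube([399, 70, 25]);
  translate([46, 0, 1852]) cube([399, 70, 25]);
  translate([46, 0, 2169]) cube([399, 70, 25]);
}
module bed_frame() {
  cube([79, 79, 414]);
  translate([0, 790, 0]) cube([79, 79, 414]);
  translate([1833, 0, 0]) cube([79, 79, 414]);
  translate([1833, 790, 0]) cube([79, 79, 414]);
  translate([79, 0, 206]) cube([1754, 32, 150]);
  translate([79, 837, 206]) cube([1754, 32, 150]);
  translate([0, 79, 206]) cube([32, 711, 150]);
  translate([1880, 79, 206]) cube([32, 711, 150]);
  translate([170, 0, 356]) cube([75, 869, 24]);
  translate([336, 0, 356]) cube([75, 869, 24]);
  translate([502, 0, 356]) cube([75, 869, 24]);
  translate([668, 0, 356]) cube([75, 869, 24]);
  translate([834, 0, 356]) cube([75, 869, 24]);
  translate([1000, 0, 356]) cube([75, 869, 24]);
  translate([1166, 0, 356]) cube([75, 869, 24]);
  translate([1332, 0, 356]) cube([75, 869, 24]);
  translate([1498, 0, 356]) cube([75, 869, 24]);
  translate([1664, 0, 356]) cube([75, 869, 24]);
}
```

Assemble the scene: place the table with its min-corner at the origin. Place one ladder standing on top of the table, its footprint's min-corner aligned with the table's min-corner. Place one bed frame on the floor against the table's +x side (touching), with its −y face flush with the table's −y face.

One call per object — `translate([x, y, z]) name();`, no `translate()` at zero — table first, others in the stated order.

table();
translate([0, 0, 778]) ladder();
translate([1604, 0, 0]) bed_frame();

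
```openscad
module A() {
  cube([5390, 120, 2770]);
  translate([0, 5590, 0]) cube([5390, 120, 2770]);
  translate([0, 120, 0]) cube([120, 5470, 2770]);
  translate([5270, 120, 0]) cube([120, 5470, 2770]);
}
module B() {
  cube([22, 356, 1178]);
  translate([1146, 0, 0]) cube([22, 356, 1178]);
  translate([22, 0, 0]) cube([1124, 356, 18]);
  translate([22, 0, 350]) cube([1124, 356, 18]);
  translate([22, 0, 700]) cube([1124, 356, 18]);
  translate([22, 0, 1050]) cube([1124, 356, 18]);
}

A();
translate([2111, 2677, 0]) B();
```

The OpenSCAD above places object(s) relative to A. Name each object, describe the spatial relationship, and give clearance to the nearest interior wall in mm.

Clearances: x = 1991, y = 2557; minimum 1991 mm.

A is a house frame. B is a bookshelf. The bookshelf sits inside the house frame, centred. The clearance to the nearest interior wall is 1991 mm.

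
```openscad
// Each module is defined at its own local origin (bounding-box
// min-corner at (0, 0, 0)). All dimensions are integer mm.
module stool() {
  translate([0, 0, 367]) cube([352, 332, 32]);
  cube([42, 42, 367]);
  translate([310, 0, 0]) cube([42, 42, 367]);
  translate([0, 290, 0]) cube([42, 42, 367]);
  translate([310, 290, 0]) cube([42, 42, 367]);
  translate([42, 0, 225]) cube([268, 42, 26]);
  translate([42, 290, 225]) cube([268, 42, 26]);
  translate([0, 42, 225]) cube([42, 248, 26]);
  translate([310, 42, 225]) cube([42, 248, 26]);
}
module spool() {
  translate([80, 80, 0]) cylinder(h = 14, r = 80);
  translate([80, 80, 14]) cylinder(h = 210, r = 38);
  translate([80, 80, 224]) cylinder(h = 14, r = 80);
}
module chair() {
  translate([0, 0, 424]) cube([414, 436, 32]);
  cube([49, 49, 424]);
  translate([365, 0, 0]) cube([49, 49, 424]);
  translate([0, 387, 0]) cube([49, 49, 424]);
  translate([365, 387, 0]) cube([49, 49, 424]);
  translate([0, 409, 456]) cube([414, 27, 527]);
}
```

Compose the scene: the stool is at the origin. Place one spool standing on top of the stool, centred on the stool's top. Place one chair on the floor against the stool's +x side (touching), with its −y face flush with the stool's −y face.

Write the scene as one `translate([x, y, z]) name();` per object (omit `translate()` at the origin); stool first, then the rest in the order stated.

stool();
translate([96, 86, 399]) spool();
translate([352, 0, 0]) chair();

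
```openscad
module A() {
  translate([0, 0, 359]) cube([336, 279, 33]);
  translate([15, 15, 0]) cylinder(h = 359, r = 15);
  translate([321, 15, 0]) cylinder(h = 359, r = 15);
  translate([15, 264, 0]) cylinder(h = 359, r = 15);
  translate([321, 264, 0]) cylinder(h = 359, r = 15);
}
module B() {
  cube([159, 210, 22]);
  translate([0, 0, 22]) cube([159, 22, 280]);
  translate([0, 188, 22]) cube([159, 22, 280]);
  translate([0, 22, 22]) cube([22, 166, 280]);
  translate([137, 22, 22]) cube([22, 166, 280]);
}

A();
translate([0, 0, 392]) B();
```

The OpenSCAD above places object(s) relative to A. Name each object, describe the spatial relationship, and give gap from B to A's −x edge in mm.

The open box's min-x is at 0; the stool's min-x is 0; gap = 0 mm.

A is a stool. B is an open box. The open box is on top of the stool. The gap from the open box to the stool's −x edge is 0 mm.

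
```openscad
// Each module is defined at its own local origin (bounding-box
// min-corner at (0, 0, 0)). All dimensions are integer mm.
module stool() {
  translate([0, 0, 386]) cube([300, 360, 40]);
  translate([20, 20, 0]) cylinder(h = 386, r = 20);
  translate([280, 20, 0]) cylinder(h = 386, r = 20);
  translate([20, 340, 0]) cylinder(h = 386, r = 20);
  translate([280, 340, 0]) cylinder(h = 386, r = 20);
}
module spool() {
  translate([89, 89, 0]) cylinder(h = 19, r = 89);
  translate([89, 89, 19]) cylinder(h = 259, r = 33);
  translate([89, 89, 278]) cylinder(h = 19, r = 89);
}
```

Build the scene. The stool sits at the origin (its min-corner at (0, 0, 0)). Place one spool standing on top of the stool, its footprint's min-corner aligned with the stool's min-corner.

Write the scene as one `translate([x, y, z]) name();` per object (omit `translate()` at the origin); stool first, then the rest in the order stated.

stool();
translate([0, 0, 426]) spool();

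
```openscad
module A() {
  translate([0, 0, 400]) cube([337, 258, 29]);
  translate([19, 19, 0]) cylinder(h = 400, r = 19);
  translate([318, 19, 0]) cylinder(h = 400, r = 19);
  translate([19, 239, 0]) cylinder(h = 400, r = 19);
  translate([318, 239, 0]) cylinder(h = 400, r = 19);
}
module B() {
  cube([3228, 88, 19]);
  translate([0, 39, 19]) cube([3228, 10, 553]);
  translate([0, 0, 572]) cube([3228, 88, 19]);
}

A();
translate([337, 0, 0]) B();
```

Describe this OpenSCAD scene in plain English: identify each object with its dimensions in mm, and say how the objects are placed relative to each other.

A is a four-legged stool. The seat is 337×258 mm, 29 mm thick, top at z = 429 mm. It stands on four round legs, each 38 mm in diameter, from z = 0 to the seat underside, each leg's axis is inset half a diameter from the nearest pair of seat edges (so the leg's bounding box is flush with the corner).

B is an I-beam lying along x, 3228 mm long. Overall section height 591 mm. Two flanges 88 mm wide (y) and 19 mm thick, one on the floor and one at the top; a web 10 mm thick runs between them, centred on the flange width.

The I-beam is against the stool's +x side, with their −y faces flush.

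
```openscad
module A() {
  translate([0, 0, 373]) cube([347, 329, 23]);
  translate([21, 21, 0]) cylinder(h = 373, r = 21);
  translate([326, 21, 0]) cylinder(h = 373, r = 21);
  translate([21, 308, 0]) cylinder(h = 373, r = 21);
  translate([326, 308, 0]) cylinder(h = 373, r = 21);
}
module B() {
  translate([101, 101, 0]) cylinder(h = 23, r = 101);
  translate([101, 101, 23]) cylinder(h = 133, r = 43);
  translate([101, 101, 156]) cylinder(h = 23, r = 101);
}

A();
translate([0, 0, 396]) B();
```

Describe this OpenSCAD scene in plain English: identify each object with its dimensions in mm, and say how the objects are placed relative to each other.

A is a simple wooden stool: a rectangular seat 347 mm (x) by 329 mm (y), 23 mm thick, top face at z = 396 mm, on four round legs, each 42 mm in diameter. The legs rest on z = 0, each leg's axis is inset half a diameter from the nearest pair of seat edges (so the leg's bounding box is flush with the corner).

B is a spool: two coaxial disc flanges of radius 101 mm and thickness 23 mm, joined by a core cylinder of radius 43 mm and height 133 mm. The lower flange rests on z = 0 and the three cylinders share a vertical axis.

The spool is on top of the stool.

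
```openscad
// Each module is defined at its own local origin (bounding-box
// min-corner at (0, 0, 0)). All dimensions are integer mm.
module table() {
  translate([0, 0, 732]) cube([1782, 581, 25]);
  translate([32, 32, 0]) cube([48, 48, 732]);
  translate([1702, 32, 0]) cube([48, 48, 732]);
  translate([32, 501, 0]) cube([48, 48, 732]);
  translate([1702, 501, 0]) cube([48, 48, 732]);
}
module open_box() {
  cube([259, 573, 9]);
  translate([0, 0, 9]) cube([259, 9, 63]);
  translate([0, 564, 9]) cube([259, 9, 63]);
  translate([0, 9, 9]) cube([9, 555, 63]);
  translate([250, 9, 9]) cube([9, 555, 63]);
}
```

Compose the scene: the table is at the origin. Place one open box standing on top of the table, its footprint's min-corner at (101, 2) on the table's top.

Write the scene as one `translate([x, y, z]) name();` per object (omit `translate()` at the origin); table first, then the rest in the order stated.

table();
translate([101, 2, 757]) open_box();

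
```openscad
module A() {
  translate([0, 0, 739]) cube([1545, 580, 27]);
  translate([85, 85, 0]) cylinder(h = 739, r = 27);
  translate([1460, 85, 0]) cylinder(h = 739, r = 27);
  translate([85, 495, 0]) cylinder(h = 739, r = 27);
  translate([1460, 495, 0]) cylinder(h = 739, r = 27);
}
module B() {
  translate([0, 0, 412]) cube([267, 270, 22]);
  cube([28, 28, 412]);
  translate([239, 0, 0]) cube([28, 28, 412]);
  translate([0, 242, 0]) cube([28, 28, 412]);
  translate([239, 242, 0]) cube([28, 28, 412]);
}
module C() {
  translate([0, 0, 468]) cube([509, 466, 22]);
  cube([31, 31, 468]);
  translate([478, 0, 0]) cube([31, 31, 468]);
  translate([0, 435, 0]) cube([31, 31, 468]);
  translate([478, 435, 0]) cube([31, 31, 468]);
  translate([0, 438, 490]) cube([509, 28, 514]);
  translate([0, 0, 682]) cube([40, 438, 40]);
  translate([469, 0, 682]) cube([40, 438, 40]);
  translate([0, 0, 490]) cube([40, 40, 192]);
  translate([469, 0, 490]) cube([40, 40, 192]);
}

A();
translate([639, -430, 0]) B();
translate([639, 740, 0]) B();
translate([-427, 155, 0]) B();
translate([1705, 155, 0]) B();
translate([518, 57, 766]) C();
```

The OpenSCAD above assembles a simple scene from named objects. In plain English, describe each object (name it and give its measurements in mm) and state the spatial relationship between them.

A is a table with a 1545×580 mm rectangular top, 27 mm thick, top surface at z = 766 mm, supported by four round legs of 54 mm diameter, each leg's bounding box inset 58 mm from the nearest pair of top edges, running from the floor.

B is a four-legged stool. The seat is a 267×270×22 mm slab whose top surface is at z = 434 mm; four square legs, each 28×28 mm in cross-section, run from the floor (z = 0) to the underside of the seat, each flush with a corner of the seat.

C is a chair. The seat is a 509×466×22 mm slab with its top at z = 490 mm, on four 31×31 mm corner legs (flush with the seat edges, standing on z = 0). A flat backrest 28 mm thick, 514 mm tall, spans the full seat width and rises from the seat top along its +y edge, rear face flush with the rear of the seat. Two armrests of 40×40 mm section run along each side from the seat's front edge to the front of the backrest, top faces 232 mm above the seat top and outer faces flush with the seat's x-edges; a 40×40 mm post under the front of each armrest stands on the seat at the front corner.

Four stools sit around the table at the −y, +y, −x, +x sides. The chair is on top of the table, centred.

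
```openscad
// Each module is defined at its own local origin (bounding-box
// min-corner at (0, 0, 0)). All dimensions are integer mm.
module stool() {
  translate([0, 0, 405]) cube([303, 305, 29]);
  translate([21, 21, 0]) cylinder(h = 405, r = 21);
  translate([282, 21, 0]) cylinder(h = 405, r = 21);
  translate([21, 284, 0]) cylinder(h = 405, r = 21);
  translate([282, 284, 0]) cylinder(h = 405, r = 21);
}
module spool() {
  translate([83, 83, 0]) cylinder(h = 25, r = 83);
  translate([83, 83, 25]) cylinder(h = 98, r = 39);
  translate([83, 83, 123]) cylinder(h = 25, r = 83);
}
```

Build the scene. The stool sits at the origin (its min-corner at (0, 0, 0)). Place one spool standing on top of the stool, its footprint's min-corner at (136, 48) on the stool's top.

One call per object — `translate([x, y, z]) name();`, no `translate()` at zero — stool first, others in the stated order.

stool();
translate([136, 48, 434]) spool();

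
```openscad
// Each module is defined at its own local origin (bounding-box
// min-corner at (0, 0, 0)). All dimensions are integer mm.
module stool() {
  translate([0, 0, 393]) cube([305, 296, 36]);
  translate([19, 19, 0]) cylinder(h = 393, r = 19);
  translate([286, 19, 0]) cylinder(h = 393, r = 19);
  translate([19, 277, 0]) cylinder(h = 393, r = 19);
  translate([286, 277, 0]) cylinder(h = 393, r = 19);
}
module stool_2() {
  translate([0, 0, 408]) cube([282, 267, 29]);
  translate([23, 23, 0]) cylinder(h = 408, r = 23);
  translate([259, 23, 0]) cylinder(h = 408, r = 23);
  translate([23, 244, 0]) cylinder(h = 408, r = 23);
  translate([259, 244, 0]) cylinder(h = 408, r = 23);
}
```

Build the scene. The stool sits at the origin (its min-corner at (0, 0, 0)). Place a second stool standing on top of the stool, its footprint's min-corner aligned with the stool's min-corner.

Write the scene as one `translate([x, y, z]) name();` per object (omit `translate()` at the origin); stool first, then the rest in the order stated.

stool();
translate([0, 0, 429]) stool_2();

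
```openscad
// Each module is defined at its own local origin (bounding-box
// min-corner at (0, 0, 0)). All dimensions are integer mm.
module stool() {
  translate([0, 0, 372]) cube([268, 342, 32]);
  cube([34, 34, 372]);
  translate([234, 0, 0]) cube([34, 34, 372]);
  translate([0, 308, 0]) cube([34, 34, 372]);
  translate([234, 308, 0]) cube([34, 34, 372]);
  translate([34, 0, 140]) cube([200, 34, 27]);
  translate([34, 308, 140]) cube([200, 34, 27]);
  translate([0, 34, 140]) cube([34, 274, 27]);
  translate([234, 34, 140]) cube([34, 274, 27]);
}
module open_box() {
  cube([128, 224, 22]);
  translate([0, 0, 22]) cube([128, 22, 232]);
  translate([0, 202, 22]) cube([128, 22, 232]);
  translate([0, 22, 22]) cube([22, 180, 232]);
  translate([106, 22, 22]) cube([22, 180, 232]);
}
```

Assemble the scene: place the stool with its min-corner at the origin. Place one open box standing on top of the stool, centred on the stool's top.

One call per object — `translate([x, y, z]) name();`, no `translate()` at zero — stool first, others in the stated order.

stool();
translate([70, 59, 404]) open_box();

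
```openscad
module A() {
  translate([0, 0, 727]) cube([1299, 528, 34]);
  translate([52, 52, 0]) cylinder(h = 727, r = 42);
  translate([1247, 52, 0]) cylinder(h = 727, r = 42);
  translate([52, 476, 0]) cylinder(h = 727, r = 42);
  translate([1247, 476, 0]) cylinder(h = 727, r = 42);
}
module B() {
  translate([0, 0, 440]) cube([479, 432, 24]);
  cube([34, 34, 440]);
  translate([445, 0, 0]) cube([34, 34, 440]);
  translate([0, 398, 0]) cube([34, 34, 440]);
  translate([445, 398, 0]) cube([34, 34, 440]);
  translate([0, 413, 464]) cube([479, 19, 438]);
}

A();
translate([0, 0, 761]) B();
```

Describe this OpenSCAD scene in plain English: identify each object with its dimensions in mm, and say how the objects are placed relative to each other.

A is a table with a 1299×528 mm rectangular top, 34 mm thick, top surface at z = 761 mm, supported by four round legs of 84 mm diameter, each leg's bounding box inset 10 mm from the nearest pair of top edges, running from the floor.

B is a chair. The seat is a 479×432×24 mm slab with its top at z = 464 mm, on four 34×34 mm corner legs (flush with the seat edges, standing on z = 0). A flat backrest 19 mm thick, 438 mm tall, spans the full seat width and rises from the seat top along its +y edge, rear face flush with the rear of the seat.

The chair is on top of the table.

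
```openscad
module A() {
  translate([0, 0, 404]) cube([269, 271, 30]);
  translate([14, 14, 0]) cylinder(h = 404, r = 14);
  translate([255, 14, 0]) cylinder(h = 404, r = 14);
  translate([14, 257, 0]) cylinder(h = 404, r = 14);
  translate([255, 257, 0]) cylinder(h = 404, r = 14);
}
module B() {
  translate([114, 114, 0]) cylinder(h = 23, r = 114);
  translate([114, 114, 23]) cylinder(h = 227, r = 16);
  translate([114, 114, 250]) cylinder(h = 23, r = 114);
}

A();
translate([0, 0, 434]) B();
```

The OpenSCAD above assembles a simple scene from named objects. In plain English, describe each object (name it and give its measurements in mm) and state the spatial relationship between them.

A is a simple wooden stool: a rectangular seat 269 mm (x) by 271 mm (y), 30 mm thick, top face at z = 434 mm, on four round legs, each 28 mm in diameter. The legs rest on z = 0, each leg's axis is inset half a diameter from the nearest pair of seat edges (so the leg's bounding box is flush with the corner).

B is a spool: two coaxial disc flanges of radius 114 mm and thickness 23 mm, joined by a core cylinder of radius 16 mm and height 227 mm. The lower flange rests on z = 0 and the three cylinders share a vertical axis.

The spool is on top of the stool.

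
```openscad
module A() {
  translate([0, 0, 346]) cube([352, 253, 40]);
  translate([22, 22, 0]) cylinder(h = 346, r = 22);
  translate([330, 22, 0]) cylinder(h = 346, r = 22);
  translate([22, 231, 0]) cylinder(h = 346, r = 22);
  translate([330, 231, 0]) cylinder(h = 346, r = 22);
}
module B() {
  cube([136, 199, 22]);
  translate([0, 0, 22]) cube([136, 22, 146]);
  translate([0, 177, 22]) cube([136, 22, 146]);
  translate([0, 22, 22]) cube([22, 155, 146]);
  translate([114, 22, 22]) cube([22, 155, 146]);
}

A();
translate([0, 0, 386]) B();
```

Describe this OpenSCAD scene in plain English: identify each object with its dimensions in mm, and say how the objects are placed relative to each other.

A is a four-legged stool. The seat is 352×253 mm, 40 mm thick, top at z = 386 mm. It stands on four round legs, each 44 mm in diameter, from z = 0 to the seat underside, each leg's axis is inset half a diameter from the nearest pair of seat edges (so the leg's bounding box is flush with the corner).

B is an open storage box with external size 136×199×168 mm and wall thickness 22 mm (the base is also 22 mm thick). The base covers the whole footprint; the four walls stand on the base, with the y-facing walls full-width and the x-facing walls fitting between their inner faces.

The open box is on top of the stool.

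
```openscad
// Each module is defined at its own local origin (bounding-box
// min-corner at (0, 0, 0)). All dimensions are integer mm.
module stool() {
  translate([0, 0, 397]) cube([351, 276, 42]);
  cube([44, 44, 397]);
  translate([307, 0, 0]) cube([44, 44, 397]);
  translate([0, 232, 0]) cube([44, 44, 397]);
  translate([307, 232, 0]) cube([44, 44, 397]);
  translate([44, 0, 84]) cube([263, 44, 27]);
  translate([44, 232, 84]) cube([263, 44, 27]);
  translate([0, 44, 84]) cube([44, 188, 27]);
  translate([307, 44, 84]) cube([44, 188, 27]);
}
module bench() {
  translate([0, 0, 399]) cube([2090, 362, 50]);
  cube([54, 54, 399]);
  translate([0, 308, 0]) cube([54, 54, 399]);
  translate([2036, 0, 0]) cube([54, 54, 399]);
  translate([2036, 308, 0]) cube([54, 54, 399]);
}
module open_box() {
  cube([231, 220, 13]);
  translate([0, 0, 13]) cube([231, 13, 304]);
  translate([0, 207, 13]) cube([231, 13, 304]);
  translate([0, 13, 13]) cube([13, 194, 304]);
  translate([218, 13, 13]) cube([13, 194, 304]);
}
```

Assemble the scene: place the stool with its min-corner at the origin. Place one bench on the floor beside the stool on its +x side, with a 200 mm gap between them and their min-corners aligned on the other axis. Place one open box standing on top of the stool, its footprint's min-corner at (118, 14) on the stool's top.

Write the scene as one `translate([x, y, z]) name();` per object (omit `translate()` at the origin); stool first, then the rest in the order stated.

stool();
translate([551, 0, 0]) bench();
translate([118, 14, 439]) open_box();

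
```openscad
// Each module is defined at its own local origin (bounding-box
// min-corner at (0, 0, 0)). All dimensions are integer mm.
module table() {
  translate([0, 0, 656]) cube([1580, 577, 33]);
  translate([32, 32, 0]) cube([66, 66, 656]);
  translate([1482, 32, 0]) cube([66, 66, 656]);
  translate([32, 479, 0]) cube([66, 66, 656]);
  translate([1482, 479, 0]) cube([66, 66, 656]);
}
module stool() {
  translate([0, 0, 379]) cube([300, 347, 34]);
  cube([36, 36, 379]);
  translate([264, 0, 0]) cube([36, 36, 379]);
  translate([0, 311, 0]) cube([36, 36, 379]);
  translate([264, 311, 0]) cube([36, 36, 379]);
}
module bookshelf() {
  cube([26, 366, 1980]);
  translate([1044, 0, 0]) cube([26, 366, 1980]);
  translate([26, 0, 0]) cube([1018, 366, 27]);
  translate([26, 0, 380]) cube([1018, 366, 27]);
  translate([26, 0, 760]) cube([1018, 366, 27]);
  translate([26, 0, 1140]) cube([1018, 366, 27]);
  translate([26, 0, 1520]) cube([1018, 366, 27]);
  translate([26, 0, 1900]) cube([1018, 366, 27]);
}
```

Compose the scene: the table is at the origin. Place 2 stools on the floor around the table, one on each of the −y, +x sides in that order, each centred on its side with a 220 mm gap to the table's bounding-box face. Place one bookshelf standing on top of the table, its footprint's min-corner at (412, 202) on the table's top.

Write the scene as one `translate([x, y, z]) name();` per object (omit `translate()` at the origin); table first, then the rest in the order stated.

table();
translate([640, -567, 0]) stool();
translate([1800, 115, 0]) stool();
translate([412, 202, 689]) bookshelf();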